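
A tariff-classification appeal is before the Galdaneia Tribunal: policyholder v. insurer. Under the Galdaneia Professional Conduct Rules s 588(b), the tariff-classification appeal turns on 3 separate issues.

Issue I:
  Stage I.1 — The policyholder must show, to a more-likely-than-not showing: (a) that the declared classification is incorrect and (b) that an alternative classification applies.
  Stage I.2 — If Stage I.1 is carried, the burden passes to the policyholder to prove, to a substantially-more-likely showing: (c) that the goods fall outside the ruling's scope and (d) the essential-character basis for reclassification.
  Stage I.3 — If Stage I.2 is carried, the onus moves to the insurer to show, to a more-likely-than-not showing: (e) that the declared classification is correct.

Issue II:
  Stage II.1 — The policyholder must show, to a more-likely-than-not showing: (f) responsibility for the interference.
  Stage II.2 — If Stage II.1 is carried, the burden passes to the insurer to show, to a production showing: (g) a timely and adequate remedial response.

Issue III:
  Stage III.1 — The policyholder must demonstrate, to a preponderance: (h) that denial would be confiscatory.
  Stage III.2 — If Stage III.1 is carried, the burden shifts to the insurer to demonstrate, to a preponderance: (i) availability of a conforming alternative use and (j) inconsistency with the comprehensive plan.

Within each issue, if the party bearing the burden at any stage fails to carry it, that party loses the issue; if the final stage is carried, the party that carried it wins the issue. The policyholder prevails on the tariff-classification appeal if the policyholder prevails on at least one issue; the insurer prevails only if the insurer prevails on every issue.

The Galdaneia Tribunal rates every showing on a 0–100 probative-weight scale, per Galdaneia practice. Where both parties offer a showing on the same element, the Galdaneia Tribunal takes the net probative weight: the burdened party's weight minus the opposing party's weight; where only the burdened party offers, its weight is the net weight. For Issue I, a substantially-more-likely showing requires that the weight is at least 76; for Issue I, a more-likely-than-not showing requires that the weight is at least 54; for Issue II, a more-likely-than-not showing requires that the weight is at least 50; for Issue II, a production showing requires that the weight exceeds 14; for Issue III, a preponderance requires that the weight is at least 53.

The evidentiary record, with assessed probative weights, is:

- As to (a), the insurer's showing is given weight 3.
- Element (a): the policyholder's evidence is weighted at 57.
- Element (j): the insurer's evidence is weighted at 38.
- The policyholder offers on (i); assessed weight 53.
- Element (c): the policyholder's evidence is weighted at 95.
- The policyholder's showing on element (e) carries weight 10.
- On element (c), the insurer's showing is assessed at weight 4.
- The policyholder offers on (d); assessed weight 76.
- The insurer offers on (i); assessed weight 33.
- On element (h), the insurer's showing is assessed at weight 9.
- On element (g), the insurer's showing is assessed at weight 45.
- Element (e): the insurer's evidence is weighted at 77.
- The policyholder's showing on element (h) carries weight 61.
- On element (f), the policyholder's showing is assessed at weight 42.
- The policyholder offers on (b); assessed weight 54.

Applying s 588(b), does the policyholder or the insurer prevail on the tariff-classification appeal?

insurer

— Issue I —
Stage I.1 (policyholder, a more-likely-than-not showing, weight is at least 54): (a) net 57−3=54 ≥ 54 — meets; (b) 54 ≥ 54 — meets.
  Stage I.1 carried; the burden remains with the policyholder.
Stage I.2 (policyholder, a substantially-more-likely showing, weight is at least 76): (c) net 95−4=91 ≥ 76 — meets; (d) 76 ≥ 76 — meets.
  Stage I.2 carried; the burden shifts to the insurer.
Stage I.3 (insurer, a more-likely-than-not showing, weight is at least 54): (e) net 77−10=67 ≥ 54 — meets.
  Stage I.3 carried; the final stage is satisfied.
With every stage satisfied, the insurer prevails on this issue.
— Issue II —
Stage II.1 — burden on policyholder; standard: a more-likely-than-not showing (weight is at least 50).
    (f): 42 < 50 [not met]
  The policyholder does not carry Stage II.1.
The analysis ends at Stage II.1; the insurer prevails on this issue.
— Issue III —
Stage III.1 — burden on policyholder; standard: a preponderance (weight is at least 53).
    (h): 61 − 9 = 52 < 53 [not met]
  Stage III.1 not carried; the policyholder fails its burden.
The insurer prevails on this issue.
Per-issue: Issue I → insurer; Issue II → insurer; Issue III → insurer. The policyholder must prevail on at least one issue; overall, the insurer prevails.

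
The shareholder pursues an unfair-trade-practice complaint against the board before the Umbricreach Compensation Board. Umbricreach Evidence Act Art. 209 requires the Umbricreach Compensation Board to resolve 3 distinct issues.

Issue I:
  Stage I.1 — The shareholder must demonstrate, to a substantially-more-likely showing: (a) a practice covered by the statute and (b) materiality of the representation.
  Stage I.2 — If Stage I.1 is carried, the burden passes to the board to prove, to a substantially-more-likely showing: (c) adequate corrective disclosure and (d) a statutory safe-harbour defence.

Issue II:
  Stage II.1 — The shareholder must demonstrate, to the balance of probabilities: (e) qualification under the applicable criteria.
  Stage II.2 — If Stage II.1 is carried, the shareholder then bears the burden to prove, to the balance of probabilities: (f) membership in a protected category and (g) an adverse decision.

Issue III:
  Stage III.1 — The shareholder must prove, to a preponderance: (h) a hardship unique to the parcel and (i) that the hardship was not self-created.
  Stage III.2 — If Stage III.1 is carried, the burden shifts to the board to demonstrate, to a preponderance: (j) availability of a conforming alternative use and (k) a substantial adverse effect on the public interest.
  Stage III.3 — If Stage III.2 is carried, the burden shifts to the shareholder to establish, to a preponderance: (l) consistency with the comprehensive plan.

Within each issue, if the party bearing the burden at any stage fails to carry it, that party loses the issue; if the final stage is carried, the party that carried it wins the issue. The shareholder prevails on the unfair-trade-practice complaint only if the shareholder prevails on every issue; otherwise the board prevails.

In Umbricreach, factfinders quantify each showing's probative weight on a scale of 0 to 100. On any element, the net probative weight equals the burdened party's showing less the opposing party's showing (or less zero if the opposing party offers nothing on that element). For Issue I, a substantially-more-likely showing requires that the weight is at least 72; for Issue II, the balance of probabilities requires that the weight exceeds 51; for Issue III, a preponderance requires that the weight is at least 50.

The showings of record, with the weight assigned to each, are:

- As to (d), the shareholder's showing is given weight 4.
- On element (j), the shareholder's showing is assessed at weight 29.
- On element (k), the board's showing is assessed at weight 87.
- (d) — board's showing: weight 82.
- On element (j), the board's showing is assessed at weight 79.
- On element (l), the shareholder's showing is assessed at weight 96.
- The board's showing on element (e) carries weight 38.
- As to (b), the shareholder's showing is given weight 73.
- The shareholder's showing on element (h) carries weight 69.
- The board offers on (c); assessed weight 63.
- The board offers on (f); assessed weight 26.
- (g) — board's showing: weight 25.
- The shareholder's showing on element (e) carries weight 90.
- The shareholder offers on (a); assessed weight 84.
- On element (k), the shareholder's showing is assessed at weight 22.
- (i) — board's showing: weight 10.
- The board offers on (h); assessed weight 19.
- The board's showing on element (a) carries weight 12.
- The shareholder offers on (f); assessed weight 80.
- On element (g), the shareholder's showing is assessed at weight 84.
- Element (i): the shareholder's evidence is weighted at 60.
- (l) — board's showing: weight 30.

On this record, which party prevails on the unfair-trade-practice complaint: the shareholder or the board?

— Issue I —
At Stage I.1 the shareholder must meet a substantially-more-likely showing (weight is at least 72): on (a) the weight is 84 less the opposing 12 gives net 72, ≥ 72, so (a) meets the standard; on (b) the weight is 73, which does reach 72, so (b) meets the standard.
  All elements met. The burden passes to the board.
At Stage I.2 the board must meet a substantially-more-likely showing (weight is at least 72): on (c) the weight is 63, which does not reach 72, so (c) does not meet the standard; on (d) the weight is 82 less the opposing 4 gives net 78, ≥ 72, so (d) meets the standard.
  The board does not carry Stage I.2.
So the shareholder prevails on this issue.
— Issue II —
Stage II.1 (shareholder, the balance of probabilities, weight exceeds 51): (e) net 90−38=52 > 51 — meets.
  Stage II.1 carried; the burden remains with the shareholder.
Stage II.2 (shareholder, the balance of probabilities, weight exceeds 51): (f) net 80−26=54 > 51 — meets; (g) net 84−25=59 > 51 — meets.
  All elements met at the final stage.
All stages carried — the shareholder prevails on this issue.
— Issue III —
Stage III.1 (shareholder, a preponderance, weight is at least 50): (h) net 69−19=50 ≥ 50 — meets; (i) net 60−10=50 ≥ 50 — meets.
  Stage III.1 carried; the burden shifts to the board.
Stage III.2 (board, a preponderance, weight is at least 50): (j) net 79−29=50 ≥ 50 — meets; (k) net 87−22=65 ≥ 50 — meets.
  Stage III.2 is satisfied; the onus moves to the shareholder.
Stage III.3 (shareholder, a preponderance, weight is at least 50): (l) net 96−30=66 ≥ 50 — meets.
  All elements met at the final stage.
Every stage carried; the shareholder prevails on this issue.
Per-issue: Issue I → shareholder; Issue II → shareholder; Issue III → shareholder. The shareholder must prevail on every issue; overall, the shareholder prevails.

shareholder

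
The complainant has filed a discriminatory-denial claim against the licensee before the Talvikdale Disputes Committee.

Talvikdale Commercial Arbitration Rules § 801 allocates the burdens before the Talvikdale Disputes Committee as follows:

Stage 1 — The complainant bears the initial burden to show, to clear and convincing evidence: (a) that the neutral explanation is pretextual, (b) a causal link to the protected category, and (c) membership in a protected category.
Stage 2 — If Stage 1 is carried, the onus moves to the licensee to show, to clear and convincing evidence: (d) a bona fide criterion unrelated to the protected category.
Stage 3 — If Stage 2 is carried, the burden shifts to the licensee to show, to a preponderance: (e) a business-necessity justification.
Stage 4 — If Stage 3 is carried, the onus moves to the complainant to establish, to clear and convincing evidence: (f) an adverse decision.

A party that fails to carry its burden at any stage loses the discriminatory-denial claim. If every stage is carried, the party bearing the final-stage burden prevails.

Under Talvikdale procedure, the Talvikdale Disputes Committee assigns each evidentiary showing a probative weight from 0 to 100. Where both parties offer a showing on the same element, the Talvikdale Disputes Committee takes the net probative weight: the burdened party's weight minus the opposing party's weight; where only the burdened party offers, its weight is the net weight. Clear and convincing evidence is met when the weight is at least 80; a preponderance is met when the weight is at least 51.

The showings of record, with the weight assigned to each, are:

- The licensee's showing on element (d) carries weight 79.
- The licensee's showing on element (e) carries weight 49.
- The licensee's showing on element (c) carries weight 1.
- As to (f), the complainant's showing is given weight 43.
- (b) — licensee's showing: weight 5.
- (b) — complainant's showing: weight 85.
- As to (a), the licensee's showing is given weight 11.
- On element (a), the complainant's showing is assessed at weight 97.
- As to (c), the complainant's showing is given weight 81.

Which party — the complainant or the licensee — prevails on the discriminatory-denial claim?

complainant

At Stage 1 the complainant must meet clear and convincing evidence (weight is at least 80): on (a) the weight is 97 less the opposing 11 gives net 86, which does reach 80, so (a) meets the standard; on (b) the weight is 85 less the opposing 5 gives net 80, which does reach 80, so (b) meets the standard; on (c) the weight is 81 less the opposing 1 gives net 80, which does reach 80, so (c) meets the standard.
  The complainant carries Stage 1; the licensee now bears the burden.
At Stage 2 the licensee must meet clear and convincing evidence (weight is at least 80): on (d) the weight is 79, < 80, so (d) does not meet the standard.
  Not every element is met, so the licensee fails to carry Stage 2.
The analysis ends at Stage 2; the complainant prevails.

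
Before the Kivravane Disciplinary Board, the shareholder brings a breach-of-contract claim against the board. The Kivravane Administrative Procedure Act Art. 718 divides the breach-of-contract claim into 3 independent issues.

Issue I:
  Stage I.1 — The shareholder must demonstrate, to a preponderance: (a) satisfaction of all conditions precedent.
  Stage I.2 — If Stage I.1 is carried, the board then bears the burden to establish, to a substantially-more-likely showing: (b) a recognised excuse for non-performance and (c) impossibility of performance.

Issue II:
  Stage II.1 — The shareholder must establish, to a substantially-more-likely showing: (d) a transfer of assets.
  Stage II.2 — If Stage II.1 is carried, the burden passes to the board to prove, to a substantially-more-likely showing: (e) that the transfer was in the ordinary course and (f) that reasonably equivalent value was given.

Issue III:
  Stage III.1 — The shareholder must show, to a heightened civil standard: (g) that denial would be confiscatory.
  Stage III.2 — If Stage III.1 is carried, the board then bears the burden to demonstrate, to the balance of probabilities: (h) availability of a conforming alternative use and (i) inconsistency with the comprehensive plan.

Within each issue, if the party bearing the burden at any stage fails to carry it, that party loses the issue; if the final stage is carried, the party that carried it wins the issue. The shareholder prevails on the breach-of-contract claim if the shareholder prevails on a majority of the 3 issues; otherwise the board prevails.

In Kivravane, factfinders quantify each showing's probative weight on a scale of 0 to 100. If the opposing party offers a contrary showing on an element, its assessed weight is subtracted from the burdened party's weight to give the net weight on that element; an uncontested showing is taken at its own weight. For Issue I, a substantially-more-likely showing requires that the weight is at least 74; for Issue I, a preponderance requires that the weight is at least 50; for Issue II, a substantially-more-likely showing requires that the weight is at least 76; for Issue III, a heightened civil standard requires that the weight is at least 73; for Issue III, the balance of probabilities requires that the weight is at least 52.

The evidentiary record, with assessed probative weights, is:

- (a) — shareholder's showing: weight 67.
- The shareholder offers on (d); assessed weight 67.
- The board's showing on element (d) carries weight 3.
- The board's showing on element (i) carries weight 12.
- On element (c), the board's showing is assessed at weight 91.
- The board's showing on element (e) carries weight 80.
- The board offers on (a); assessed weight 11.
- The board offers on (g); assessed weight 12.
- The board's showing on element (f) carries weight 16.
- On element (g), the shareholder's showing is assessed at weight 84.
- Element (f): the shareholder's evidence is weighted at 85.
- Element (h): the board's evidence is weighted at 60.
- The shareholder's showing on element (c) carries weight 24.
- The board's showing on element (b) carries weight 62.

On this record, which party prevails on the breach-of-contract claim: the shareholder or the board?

board

— Issue I —
At Stage I.1 the shareholder must meet a preponderance (weight is at least 50): on (a) the weight is 67 less the opposing 11 gives net 56, which does reach 50, so (a) meets the standard.
  All elements met. The burden passes to the board.
At Stage I.2 the board must meet a substantially-more-likely showing (weight is at least 74): on (b) the weight is 62, which does not reach 74, so (b) does not meet the standard; on (c) the weight is 91 less the opposing 24 gives net 67, which does not reach 74, so (c) does not meet the standard.
  Stage I.2 not carried; the board fails its burden.
The shareholder prevails on this issue.
— Issue II —
At Stage II.1 the shareholder must meet a substantially-more-likely showing (weight is at least 76): on (d) the weight is 67 less the opposing 3 gives net 64, which does not reach 76, so (d) does not meet the standard.
  The shareholder does not carry Stage II.1.
The analysis ends at Stage II.1; the board prevails on this issue.
— Issue III —
Stage III.1 (shareholder, a heightened civil standard, weight is at least 73): (g) net 84−12=72 < 73 — fails.
  Not every element is met, so the shareholder fails to carry Stage III.1.
So the board prevails on this issue.
Per-issue: Issue I → shareholder; Issue II → board; Issue III → board. The shareholder must prevail on a majority of issues; overall, the board prevails.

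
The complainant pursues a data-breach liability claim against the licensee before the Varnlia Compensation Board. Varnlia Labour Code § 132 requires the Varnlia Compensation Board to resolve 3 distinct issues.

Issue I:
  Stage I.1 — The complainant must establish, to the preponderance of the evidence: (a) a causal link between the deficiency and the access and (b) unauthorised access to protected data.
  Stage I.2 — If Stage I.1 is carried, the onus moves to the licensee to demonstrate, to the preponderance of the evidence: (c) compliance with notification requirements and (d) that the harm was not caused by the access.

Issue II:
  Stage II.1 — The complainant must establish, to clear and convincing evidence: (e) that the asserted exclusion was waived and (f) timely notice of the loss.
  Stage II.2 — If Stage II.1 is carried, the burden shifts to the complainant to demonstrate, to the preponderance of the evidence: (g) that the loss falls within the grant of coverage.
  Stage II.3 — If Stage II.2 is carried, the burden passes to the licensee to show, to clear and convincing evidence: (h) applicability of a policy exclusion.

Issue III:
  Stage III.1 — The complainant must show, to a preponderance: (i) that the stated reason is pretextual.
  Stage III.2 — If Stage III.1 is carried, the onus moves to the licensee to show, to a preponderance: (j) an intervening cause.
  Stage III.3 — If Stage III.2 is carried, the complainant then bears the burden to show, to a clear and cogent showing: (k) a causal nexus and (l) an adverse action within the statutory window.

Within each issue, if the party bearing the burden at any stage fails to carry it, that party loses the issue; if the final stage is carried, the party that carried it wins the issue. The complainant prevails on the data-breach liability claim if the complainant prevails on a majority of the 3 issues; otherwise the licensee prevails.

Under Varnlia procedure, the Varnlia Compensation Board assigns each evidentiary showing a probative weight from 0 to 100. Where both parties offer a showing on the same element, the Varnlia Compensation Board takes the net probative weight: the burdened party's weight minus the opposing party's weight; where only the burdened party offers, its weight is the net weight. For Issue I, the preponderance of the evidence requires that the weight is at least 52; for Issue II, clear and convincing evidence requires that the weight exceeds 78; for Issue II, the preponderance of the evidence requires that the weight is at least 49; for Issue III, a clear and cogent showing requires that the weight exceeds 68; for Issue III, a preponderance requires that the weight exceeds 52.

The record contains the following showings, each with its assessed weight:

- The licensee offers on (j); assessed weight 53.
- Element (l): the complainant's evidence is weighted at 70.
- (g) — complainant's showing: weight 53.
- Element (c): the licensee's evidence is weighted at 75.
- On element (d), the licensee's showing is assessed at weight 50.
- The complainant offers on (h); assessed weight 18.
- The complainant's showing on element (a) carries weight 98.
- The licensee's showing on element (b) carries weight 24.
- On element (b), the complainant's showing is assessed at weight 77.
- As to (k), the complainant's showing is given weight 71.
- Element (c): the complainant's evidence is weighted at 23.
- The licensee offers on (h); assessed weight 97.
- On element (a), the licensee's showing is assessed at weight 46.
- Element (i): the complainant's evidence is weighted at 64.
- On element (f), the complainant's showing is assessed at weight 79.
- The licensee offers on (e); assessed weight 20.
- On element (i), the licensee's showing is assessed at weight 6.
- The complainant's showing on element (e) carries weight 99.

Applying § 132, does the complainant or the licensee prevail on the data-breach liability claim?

complainant

— Issue I —
Stage I.1 — burden on complainant; standard: the preponderance of the evidence (weight is at least 52).
    (a): 98 − 46 = 52 ≥ 52 [met]
    (b): 77 − 24 = 53 ≥ 52 [met]
  Stage I.1 is satisfied; the onus moves to the licensee.
Stage I.2 — burden on licensee; standard: the preponderance of the evidence (weight is at least 52).
    (c): 75 − 23 = 52 ≥ 52 [met]
    (d): 50 < 52 [not met]
  Stage I.2 not carried; the licensee fails its burden.
The complainant prevails on this issue.
— Issue II —
At Stage II.1 the complainant must meet clear and convincing evidence (weight exceeds 78): on (e) the weight is 99 less the opposing 20 gives net 79, > 78, so (e) meets the standard; on (f) the weight is 79, which does exceed 78, so (f) meets the standard.
  Stage II.1 is satisfied; the complainant continues to bear the burden.
At Stage II.2 the complainant must meet the preponderance of the evidence (weight is at least 49): on (g) the weight is 53, which does reach 49, so (g) meets the standard.
  Stage II.2 carried; the burden shifts to the licensee.
At Stage II.3 the licensee must meet clear and convincing evidence (weight exceeds 78): on (h) the weight is 97 less the opposing 18 gives net 79, which does exceed 78, so (h) meets the standard.
  The licensee carries the last stage.
All stages carried — the licensee prevails on this issue.
— Issue III —
Stage III.1 — burden on complainant; standard: a preponderance (weight exceeds 52).
    (i): 64 − 6 = 58 > 52 [met]
  Stage III.1 carried; the burden shifts to the licensee.
Stage III.2 — burden on licensee; standard: a preponderance (weight exceeds 52).
    (j): 53 > 52 [met]
  Stage III.2 is satisfied; the onus moves to the complainant.
Stage III.3 — burden on complainant; standard: a clear and cogent showing (weight exceeds 68).
    (k): 71 > 68 [met]
    (l): 70 > 68 [met]
  Stage III.3 carried; the final stage is satisfied.
With every stage satisfied, the complainant prevails on this issue.
Per-issue: Issue I → complainant; Issue II → licensee; Issue III → complainant. The complainant must prevail on a majority of issues; overall, the complainant prevails.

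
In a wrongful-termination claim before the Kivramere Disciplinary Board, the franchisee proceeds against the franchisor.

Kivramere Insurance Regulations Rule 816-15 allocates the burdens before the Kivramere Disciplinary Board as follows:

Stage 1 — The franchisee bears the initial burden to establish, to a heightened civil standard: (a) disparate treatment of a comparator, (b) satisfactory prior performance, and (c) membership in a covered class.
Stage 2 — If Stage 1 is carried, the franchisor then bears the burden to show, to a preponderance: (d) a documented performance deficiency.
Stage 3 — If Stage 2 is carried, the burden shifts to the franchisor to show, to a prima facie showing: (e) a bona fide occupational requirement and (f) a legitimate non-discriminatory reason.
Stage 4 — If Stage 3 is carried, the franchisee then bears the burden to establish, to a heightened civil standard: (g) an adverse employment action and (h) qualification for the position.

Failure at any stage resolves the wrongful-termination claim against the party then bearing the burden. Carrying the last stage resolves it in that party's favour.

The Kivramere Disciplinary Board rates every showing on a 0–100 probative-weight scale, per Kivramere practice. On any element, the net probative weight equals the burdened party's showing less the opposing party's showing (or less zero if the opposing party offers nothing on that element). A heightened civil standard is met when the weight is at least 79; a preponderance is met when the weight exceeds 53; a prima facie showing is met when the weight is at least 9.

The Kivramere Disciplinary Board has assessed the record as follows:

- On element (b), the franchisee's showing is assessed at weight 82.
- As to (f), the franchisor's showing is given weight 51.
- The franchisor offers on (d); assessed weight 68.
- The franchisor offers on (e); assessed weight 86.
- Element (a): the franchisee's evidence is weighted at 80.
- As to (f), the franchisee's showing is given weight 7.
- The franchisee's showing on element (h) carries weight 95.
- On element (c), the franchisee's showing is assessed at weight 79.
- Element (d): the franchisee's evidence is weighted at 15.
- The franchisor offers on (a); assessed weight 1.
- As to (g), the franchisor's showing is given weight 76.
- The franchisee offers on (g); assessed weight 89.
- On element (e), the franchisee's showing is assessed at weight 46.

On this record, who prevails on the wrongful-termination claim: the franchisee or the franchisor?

franchisee

Stage 1 (franchisee, a heightened civil standard, weight is at least 79): (a) net 80−1=79 ≥ 79 — meets; (b) 82 ≥ 79 — meets; (c) 79 ≥ 79 — meets.
  The franchisee carries Stage 1; the franchisor now bears the burden.
Stage 2 (franchisor, a preponderance, weight exceeds 53): (d) net 68−15=53 ≤ 53 — fails.
  Not every element is met, so the franchisor fails to carry Stage 2.
The analysis ends at Stage 2; the franchisee prevails.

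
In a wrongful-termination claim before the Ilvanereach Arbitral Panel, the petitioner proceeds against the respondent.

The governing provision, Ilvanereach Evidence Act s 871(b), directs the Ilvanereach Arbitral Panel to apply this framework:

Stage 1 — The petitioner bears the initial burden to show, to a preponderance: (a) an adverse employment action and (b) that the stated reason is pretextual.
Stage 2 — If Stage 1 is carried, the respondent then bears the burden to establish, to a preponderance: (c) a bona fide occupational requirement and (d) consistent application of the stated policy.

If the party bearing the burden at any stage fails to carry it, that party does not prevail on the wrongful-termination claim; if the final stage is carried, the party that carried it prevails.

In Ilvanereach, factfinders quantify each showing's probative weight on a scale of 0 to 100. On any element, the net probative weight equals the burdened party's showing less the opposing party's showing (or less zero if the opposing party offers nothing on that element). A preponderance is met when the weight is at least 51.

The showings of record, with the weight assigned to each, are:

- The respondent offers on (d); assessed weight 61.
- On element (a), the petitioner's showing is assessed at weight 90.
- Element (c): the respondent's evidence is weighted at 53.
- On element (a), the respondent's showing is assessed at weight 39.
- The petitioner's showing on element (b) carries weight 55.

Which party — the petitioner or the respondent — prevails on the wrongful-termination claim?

respondent

Stage 1 — burden on petitioner; standard: a preponderance (weight is at least 51).
    (a): 90 − 39 = 51 ≥ 51 [met]
    (b): 55 ≥ 51 [met]
  Stage 1 carried; the burden shifts to the respondent.
Stage 2 — burden on respondent; standard: a preponderance (weight is at least 51).
    (c): 53 ≥ 51 [met]
    (d): 61 ≥ 51 [met]
  The respondent carries the last stage.
Every stage carried; the respondent prevails.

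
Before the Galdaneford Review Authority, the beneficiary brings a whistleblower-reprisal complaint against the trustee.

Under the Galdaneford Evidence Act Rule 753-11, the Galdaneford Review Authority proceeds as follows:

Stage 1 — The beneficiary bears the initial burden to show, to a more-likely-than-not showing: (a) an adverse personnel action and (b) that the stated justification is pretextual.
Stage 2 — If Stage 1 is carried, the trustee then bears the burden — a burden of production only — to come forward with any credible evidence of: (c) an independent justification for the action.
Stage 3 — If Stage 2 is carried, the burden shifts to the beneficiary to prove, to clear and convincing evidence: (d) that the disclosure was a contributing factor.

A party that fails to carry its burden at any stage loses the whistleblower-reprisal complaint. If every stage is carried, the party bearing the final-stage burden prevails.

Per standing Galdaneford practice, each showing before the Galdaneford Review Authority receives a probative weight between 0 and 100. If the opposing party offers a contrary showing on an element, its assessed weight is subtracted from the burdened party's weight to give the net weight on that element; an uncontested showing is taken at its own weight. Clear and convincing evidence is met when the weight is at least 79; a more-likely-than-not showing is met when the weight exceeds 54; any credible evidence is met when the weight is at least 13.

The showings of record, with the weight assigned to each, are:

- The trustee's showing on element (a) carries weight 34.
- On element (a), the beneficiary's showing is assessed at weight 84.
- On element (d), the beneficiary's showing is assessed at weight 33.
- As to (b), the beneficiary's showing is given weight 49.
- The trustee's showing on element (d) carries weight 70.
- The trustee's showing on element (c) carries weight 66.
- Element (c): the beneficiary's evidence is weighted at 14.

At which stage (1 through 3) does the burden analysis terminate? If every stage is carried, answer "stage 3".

At Stage 1 the beneficiary must meet a more-likely-than-not showing (weight exceeds 54): on (a) the weight is 84 less the opposing 34 gives net 50, ≤ 54, so (a) does not meet the standard; on (b) the weight is 49, which does not exceed 54, so (b) does not meet the standard.
  The beneficiary does not carry Stage 1.
So the trustee prevails.

stage 1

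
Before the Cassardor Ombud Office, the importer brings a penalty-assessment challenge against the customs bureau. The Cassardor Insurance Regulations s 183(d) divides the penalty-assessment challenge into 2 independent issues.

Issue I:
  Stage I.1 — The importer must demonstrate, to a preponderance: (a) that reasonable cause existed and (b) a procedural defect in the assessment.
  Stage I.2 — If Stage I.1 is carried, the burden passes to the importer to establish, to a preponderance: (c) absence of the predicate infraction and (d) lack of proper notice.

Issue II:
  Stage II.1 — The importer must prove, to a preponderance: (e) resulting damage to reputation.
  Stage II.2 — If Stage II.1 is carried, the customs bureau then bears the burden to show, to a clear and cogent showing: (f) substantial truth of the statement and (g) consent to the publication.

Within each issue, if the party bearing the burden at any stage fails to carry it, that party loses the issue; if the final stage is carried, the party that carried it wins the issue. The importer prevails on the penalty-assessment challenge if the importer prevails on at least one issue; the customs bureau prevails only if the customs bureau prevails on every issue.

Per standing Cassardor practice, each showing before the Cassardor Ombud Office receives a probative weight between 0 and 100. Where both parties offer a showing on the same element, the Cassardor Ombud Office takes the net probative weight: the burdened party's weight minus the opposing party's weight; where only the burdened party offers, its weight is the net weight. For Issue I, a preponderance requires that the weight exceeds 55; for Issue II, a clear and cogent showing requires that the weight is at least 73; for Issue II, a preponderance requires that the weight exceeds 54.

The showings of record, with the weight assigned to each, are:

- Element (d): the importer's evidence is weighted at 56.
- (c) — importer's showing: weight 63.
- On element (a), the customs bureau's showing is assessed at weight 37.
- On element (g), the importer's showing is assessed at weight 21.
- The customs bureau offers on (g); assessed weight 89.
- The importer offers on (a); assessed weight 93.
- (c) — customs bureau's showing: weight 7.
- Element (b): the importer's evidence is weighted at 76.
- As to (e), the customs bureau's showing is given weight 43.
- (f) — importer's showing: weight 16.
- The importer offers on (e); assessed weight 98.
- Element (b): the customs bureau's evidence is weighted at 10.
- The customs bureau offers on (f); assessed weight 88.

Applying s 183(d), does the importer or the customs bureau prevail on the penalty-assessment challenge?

importer

— Issue I —
Stage I.1 — burden on importer; standard: a preponderance (weight exceeds 55).
    (a): 93 − 37 = 56 > 55 [met]
    (b): 76 − 10 = 66 > 55 [met]
  Stage I.1 is satisfied; the importer continues to bear the burden.
Stage I.2 — burden on importer; standard: a preponderance (weight exceeds 55).
    (c): 63 − 7 = 56 > 55 [met]
    (d): 56 > 55 [met]
  The importer carries the last stage.
Every stage carried; the importer prevails on this issue.
— Issue II —
Stage II.1 (importer, a preponderance, weight exceeds 54): (e) net 98−43=55 > 54 — meets.
  The importer carries Stage II.1; the customs bureau now bears the burden.
Stage II.2 (customs bureau, a clear and cogent showing, weight is at least 73): (f) net 88−16=72 < 73 — fails; (g) net 89−21=68 < 73 — fails.
  Stage II.2 not carried; the customs bureau fails its burden.
The importer prevails on this issue.
Per-issue: Issue I → importer; Issue II → importer. The importer must prevail on at least one issue; overall, the importer prevails.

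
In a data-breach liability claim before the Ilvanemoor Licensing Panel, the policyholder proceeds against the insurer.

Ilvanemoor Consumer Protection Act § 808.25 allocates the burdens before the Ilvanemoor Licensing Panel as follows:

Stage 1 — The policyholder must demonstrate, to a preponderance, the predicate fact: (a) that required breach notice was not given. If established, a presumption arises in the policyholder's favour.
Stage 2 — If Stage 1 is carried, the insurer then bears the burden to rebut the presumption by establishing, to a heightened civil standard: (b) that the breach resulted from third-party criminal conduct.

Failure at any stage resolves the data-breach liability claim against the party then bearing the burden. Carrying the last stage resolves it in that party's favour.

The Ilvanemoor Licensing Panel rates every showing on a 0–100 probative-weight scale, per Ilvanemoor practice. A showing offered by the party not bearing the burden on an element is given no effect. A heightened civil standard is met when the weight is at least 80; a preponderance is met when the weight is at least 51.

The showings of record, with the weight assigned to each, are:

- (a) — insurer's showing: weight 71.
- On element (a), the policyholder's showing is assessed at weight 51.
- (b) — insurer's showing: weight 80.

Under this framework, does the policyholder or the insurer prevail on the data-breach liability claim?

Stage 1 — burden on policyholder; standard: a preponderance (weight is at least 51).
    (a): 51 (insurer's 71 disregarded) ≥ 51 [met]
  All elements met. The burden passes to the insurer.
Stage 2 — burden on insurer; standard: a heightened civil standard (weight is at least 80).
    (b): 80 ≥ 80 [met]
  The insurer carries the last stage.
Every stage carried; the insurer prevails.

insurer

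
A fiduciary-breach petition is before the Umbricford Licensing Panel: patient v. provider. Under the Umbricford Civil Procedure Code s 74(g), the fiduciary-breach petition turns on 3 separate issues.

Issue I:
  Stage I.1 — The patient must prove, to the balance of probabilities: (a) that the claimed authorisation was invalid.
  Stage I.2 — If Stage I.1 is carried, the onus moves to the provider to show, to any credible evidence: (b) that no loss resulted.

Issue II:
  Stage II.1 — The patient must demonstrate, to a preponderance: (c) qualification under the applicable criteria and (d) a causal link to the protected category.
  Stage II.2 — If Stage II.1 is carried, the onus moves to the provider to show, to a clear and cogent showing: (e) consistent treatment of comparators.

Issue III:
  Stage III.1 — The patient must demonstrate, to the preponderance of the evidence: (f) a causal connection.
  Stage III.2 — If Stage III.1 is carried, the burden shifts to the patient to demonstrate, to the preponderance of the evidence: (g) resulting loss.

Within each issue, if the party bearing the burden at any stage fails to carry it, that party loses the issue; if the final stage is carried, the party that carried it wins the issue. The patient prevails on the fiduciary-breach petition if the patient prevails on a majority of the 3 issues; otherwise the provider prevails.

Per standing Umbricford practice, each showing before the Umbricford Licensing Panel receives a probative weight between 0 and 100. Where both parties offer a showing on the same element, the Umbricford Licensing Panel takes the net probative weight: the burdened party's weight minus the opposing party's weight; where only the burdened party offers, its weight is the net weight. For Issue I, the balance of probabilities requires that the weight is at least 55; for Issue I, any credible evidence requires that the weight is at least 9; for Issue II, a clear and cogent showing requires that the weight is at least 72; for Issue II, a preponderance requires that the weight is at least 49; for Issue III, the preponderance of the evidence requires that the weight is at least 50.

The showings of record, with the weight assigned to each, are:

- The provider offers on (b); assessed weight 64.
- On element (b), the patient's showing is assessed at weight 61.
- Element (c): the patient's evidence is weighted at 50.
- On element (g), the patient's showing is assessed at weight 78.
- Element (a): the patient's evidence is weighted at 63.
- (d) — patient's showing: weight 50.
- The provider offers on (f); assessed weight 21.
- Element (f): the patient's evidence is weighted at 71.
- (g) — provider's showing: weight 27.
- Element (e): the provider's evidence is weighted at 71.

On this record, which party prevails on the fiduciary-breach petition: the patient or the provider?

— Issue I —
Stage I.1 — burden on patient; standard: the balance of probabilities (weight is at least 55).
    (a): 63 ≥ 55 [met]
  Stage I.1 carried; the burden shifts to the provider.
Stage I.2 — burden on provider; standard: any credible evidence (weight is at least 9).
    (b): 64 − 61 = 3 < 9 [not met]
  Stage I.2 not carried; the provider fails its burden.
So the patient prevails on this issue.
— Issue II —
Stage II.1 (patient, a preponderance, weight is at least 49): (c) 50 ≥ 49 — meets; (d) 50 ≥ 49 — meets.
  All elements met. The burden passes to the provider.
Stage II.2 (provider, a clear and cogent showing, weight is at least 72): (e) 71 < 72 — fails.
  Not every element is met, so the provider fails to carry Stage II.2.
The patient prevails on this issue.
— Issue III —
Stage III.1 — burden on patient; standard: the preponderance of the evidence (weight is at least 50).
    (f): 71 − 21 = 50 ≥ 50 [met]
  Stage III.1 carried; the burden remains with the patient.
Stage III.2 — burden on patient; standard: the preponderance of the evidence (weight is at least 50).
    (g): 78 − 27 = 51 ≥ 50 [met]
  All elements met at the final stage.
With every stage satisfied, the patient prevails on this issue.
Per-issue: Issue I → patient; Issue II → patient; Issue III → patient. The patient must prevail on a majority of issues; overall, the patient prevails.

patient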